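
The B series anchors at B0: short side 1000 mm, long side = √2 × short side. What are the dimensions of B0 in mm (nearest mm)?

Short side = 1000 mm; long side = 1000√2 ≈ 1414.2 mm.

1000 × 1414 mm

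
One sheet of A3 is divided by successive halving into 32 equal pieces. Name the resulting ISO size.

32 = 2^5, so 5 halving steps.
A3 → A4 → … → A8 after 5 steps.

A8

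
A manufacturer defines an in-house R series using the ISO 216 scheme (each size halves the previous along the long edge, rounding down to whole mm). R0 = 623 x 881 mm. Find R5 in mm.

110 × 155 mm

R1: ⌊881/2⌋ × 623 = 440 × 623 mm
R2: ⌊623/2⌋ × 440 = 311 × 440 mm
R3: ⌊440/2⌋ × 311 = 220 × 311 mm
R4: ⌊311/2⌋ × 220 = 155 × 220 mm
R5: ⌊220/2⌋ × 155 = 110 × 155 mm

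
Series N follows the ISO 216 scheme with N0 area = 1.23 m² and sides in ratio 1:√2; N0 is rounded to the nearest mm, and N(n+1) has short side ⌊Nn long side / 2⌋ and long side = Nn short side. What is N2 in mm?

466 × 659 mm

Let N0's short side be w mm. w · w√2 = 1.23 m² = 1,230,000 mm², so w ≈ 932.6 mm and w√2 ≈ 1318.9 mm → N0 = 933 × 1319 mm.
N1: ⌊1319/2⌋ × 933 = 659 × 933 mm
N2: ⌊933/2⌋ × 659 = 466 × 659 mm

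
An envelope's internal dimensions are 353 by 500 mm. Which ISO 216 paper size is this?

Aspect ratio 500/353 ≈ 1.416 — close to the ISO √2 ≈ 1.414.
In the B-series (B0 = 1000 × 1414 mm): B3 = 353 × 500 mm.

B3 (353 × 500 mm)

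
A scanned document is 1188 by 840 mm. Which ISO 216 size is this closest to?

Aspect ratio 1188/840 ≈ 1.414 — close to the ISO √2 ≈ 1.414.
In the A-series (A0 area = 1 m²): A0 = 841 × 1189 mm.
Off by 2 mm total — nearest standard size.

A0 (841 × 1189 mm)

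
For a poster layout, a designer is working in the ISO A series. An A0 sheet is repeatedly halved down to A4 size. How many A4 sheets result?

16

Each ISO step halves the sheet: 1 × A0 → 2 × A1 → 4 × A2 → 8 × A3 → …
From A0 to A4 is 4 halving steps: 2^4 = 16.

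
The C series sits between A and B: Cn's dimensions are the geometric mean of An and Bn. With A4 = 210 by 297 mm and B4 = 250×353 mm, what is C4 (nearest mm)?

Short side: √(210 · 250) = √52500 ≈ 229.1 → 229 mm
Long side: √(297 · 353) = √104841 ≈ 323.8 → 324 mm

229 × 324 mm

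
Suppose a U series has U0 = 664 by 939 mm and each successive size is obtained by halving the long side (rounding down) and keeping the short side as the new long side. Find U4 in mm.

U1 = 469 × 664 mm (from U0 by 1 halving).
U2: ⌊664/2⌋ × 469 = 332 × 469 mm
U3: ⌊469/2⌋ × 332 = 234 × 332 mm
U4: ⌊332/2⌋ × 234 = 166 × 234 mm

166 × 234 mm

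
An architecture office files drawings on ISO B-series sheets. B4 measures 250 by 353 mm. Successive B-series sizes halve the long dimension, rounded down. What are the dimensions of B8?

B5: ⌊353/2⌋ × 250 = 176 × 250 mm
B6: ⌊250/2⌋ × 176 = 125 × 176 mm
B7: ⌊176/2⌋ × 125 = 88 × 125 mm
B8: ⌊125/2⌋ × 88 = 62 × 88 mm

62 × 88 mm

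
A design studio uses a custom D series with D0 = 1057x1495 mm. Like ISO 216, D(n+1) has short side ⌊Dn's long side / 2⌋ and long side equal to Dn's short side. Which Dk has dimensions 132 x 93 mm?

D7

D0: 1057 × 1495 mm
D1: 747 × 1057 mm
D2: 528 × 747 mm
D3: 373 × 528 mm
D4: 264 × 373 mm
D5: 186 × 264 mm
D6: 132 × 186 mm
D7: 93 × 132 mm
D8: 66 × 93 mm
→ matches D7.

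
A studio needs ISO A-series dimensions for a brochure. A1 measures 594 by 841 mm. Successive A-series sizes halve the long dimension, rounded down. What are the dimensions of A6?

105 × 148 mm

A2: ⌊841/2⌋ × 594 = 420 × 594 mm
A3: ⌊594/2⌋ × 420 = 297 × 420 mm
A4: ⌊420/2⌋ × 297 = 210 × 297 mm
A5: ⌊297/2⌋ × 210 = 148 × 210 mm
A6: ⌊210/2⌋ × 148 = 105 × 148 mm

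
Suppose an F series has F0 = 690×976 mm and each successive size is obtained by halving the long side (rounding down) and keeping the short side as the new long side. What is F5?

F1: ⌊976/2⌋ × 690 = 488 × 690 mm
F2: ⌊690/2⌋ × 488 = 345 × 488 mm
F3: ⌊488/2⌋ × 345 = 244 × 345 mm
F4: ⌊345/2⌋ × 244 = 172 × 244 mm
F5: ⌊244/2⌋ × 172 = 122 × 172 mm

122 × 172 mm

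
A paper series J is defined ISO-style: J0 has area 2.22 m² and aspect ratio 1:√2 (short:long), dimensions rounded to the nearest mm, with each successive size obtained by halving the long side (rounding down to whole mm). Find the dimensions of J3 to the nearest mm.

443 × 626 mm

Let J0's short side be w mm. w · w√2 = 2.22 m² = 2,220,000 mm², so w ≈ 1252.9 mm and w√2 ≈ 1771.9 mm → J0 = 1253 × 1772 mm.
J1: ⌊1772/2⌋ × 1253 = 886 × 1253 mm
J2: ⌊1253/2⌋ × 886 = 626 × 886 mm
J3: ⌊886/2⌋ × 626 = 443 × 626 mm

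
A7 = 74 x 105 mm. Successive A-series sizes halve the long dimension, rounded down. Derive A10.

26 × 37 mm

A8: ⌊105/2⌋ × 74 = 52 × 74 mm
A9: ⌊74/2⌋ × 52 = 37 × 52 mm
A10: ⌊52/2⌋ × 37 = 26 × 37 mm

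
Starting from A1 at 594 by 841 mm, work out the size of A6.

105 × 148 mm

A2: ⌊841/2⌋ × 594 = 420 × 594 mm
A3: ⌊594/2⌋ × 420 = 297 × 420 mm
A4: ⌊420/2⌋ × 297 = 210 × 297 mm
A5: ⌊297/2⌋ × 210 = 148 × 210 mm
A6: ⌊210/2⌋ × 148 = 105 × 148 mm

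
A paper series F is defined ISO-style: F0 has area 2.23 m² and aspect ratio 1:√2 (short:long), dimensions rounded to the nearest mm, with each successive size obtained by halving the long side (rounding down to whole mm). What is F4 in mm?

314 × 444 mm

Let F0's short side be w mm. w · w√2 = 2.23 m² = 2,230,000 mm², so w ≈ 1255.7 mm and w√2 ≈ 1775.9 mm → F0 = 1256 × 1776 mm.
F1: ⌊1776/2⌋ × 1256 = 888 × 1256 mm
F2: ⌊1256/2⌋ × 888 = 628 × 888 mm
F3: ⌊888/2⌋ × 628 = 444 × 628 mm
F4: ⌊628/2⌋ × 444 = 314 × 444 mm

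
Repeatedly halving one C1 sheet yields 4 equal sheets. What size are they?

C3

4 = 2^2, so 2 halving steps.
C1 → C2 → … → C3 after 2 steps.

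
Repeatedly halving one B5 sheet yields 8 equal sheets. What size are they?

8 = 2^3, so 3 halving steps.
B5 → B6 → … → B8 after 3 steps.

B8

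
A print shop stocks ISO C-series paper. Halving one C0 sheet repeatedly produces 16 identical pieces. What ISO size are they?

C4

16 = 2^4, so 4 halving steps.
C0 → C1 → … → C4 after 4 steps.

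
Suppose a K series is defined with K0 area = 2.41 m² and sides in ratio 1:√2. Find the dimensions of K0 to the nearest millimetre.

Let the short side be w mm. Then w · w√2 = 2.41 m² = 2,410,000 mm².
w² = 2,410,000/√2, so w ≈ 1305.4 mm; long side = w√2 ≈ 1846.1 mm.

1305 × 1846 mm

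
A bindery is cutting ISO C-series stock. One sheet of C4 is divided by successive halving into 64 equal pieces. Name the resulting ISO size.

64 = 2^6, so 6 halving steps.
C4 → C5 → … → C10 after 6 steps.

C10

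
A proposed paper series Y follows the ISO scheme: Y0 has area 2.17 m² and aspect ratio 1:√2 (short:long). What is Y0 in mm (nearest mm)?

Let the short side be w mm. Then w · w√2 = 2.17 m² = 2,170,000 mm².
w² = 2,170,000/√2, so w ≈ 1238.7 mm; long side = w√2 ≈ 1751.8 mm.

1239 × 1752 mm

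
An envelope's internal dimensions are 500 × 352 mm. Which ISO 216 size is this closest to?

Aspect ratio 500/352 ≈ 1.420 — close to the ISO √2 ≈ 1.414.
In the B-series (B0 = 1000 × 1414 mm): B3 = 353 × 500 mm.
Off by 1 mm total — nearest standard size.

B3 (353 × 500 mm)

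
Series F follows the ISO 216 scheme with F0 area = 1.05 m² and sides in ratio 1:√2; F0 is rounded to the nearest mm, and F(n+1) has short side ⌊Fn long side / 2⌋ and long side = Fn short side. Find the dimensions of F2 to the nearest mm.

431 × 609 mm

Let F0's short side be w mm. w · w√2 = 1.05 m² = 1,050,000 mm², so w ≈ 861.7 mm and w√2 ≈ 1218.6 mm → F0 = 862 × 1219 mm.
F1: ⌊1219/2⌋ × 862 = 609 × 862 mm
F2: ⌊862/2⌋ × 609 = 431 × 609 mm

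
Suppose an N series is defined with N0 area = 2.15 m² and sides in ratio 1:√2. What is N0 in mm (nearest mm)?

Let the short side be w mm. Then w · w√2 = 2.15 m² = 2,150,000 mm².
w² = 2,150,000/√2, so w ≈ 1233.0 mm; long side = w√2 ≈ 1743.7 mm.

1233 × 1744 mm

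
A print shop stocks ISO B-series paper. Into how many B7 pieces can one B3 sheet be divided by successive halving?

16

Each ISO step halves the sheet: 1 × B3 → 2 × B4 → 4 × B5 → 8 × B6 → …
From B3 to B7 is 4 halving steps: 2^4 = 16.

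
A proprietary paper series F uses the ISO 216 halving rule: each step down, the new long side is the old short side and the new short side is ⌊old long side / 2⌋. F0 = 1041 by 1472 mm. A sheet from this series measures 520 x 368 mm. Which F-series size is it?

F0: 1041 × 1472 mm
F1: 736 × 1041 mm
F2: 520 × 736 mm
F3: 368 × 520 mm
F4: 260 × 368 mm
→ matches F3.

F3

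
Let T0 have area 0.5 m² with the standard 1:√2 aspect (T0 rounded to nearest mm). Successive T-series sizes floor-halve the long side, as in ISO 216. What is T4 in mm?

148 × 210 mm

Let T0's short side be w mm. w · w√2 = 0.5 m² = 500,000 mm², so w ≈ 594.6 mm and w√2 ≈ 840.9 mm → T0 = 595 × 841 mm.
T1: ⌊841/2⌋ × 595 = 420 × 595 mm
T2: ⌊595/2⌋ × 420 = 297 × 420 mm
T3: ⌊420/2⌋ × 297 = 210 × 297 mm
T4: ⌊297/2⌋ × 210 = 148 × 210 mm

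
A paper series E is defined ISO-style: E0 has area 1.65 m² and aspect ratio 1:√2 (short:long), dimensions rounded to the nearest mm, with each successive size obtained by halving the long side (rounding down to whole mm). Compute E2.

540 × 764 mm

Let E0's short side be w mm. w · w√2 = 1.65 m² = 1,650,000 mm², so w ≈ 1080.2 mm and w√2 ≈ 1527.6 mm → E0 = 1080 × 1528 mm.
E1: ⌊1528/2⌋ × 1080 = 764 × 1080 mm
E2: ⌊1080/2⌋ × 764 = 540 × 764 mm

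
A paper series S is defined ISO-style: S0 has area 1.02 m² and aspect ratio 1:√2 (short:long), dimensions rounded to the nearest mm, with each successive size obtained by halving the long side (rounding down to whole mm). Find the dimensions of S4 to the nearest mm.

Let S0's short side be w mm. w · w√2 = 1.02 m² = 1,020,000 mm², so w ≈ 849.3 mm and w√2 ≈ 1201.0 mm → S0 = 849 × 1201 mm.
S1: ⌊1201/2⌋ × 849 = 600 × 849 mm
S2: ⌊849/2⌋ × 600 = 424 × 600 mm
S3: ⌊600/2⌋ × 424 = 300 × 424 mm
S4: ⌊424/2⌋ × 300 = 212 × 300 mm

212 × 300 mm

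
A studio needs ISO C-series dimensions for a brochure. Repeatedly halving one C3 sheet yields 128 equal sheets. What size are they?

C10

128 = 2^7, so 7 halving steps.
C3 → C4 → … → C10 after 7 steps.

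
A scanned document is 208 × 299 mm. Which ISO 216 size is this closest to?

A4 (210 × 297 mm)

Aspect ratio 299/208 ≈ 1.438 (ISO target is √2 ≈ 1.414).
In the A-series (A0 area = 1 m²): A4 = 210 × 297 mm.
Off by 4 mm total — nearest standard size.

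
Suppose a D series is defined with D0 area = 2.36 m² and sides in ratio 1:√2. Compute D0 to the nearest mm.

1292 × 1827 mm

Let the short side be w mm. Then w · w√2 = 2.36 m² = 2,360,000 mm².
w² = 2,360,000/√2, so w ≈ 1291.8 mm; long side = w√2 ≈ 1826.9 mm.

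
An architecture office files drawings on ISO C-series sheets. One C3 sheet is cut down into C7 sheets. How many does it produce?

16

Each ISO step halves the sheet: 1 × C3 → 2 × C4 → 4 × C5 → 8 × C6 → …
From C3 to C7 is 4 halving steps: 2^4 = 16.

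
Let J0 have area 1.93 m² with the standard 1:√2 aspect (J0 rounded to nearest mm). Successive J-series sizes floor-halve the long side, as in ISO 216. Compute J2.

Let J0's short side be w mm. w · w√2 = 1.93 m² = 1,930,000 mm², so w ≈ 1168.2 mm and w√2 ≈ 1652.1 mm → J0 = 1168 × 1652 mm.
J1: ⌊1652/2⌋ × 1168 = 826 × 1168 mm
J2: ⌊1168/2⌋ × 826 = 584 × 826 mm

584 × 826 mm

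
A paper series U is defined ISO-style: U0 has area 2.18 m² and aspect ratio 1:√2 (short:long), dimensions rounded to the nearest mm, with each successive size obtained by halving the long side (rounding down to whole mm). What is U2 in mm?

Let U0's short side be w mm. w · w√2 = 2.18 m² = 2,180,000 mm², so w ≈ 1241.6 mm and w√2 ≈ 1755.8 mm → U0 = 1242 × 1756 mm.
U1: ⌊1756/2⌋ × 1242 = 878 × 1242 mm
U2: ⌊1242/2⌋ × 878 = 621 × 878 mm

621 × 878 mm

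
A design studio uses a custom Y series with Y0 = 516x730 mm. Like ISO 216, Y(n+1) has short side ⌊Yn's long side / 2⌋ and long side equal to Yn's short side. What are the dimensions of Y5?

Y1: ⌊730/2⌋ × 516 = 365 × 516 mm
Y2: ⌊516/2⌋ × 365 = 258 × 365 mm
Y3: ⌊365/2⌋ × 258 = 182 × 258 mm
Y4: ⌊258/2⌋ × 182 = 129 × 182 mm
Y5: ⌊182/2⌋ × 129 = 91 × 129 mm

91 × 129 mm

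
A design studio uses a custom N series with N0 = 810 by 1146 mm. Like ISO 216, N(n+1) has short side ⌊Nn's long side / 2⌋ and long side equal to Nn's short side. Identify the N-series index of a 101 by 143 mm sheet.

N6

N0: 810 × 1146 mm
N1: 573 × 810 mm
N2: 405 × 573 mm
N3: 286 × 405 mm
N4: 202 × 286 mm
N5: 143 × 202 mm
N6: 101 × 143 mm
N7: 71 × 101 mm
→ matches N6.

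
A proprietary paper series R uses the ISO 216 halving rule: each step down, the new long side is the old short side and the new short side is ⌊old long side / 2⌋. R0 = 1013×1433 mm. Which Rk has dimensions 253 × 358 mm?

R0: 1013 × 1433 mm
R1: 716 × 1013 mm
R2: 506 × 716 mm
R3: 358 × 506 mm
R4: 253 × 358 mm
R5: 179 × 253 mm
→ matches R4.

R4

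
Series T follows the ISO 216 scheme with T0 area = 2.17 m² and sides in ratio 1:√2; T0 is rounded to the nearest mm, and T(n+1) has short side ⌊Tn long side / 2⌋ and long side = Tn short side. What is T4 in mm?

Let T0's short side be w mm. w · w√2 = 2.17 m² = 2,170,000 mm², so w ≈ 1238.7 mm and w√2 ≈ 1751.8 mm → T0 = 1239 × 1752 mm.
T1: ⌊1752/2⌋ × 1239 = 876 × 1239 mm
T2: ⌊1239/2⌋ × 876 = 619 × 876 mm
T3: ⌊876/2⌋ × 619 = 438 × 619 mm
T4: ⌊619/2⌋ × 438 = 309 × 438 mm

309 × 438 mm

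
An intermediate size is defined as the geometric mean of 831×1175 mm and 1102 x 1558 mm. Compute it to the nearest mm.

Short side: √(831 · 1102) = √915762 ≈ 957.0 → 957 mm
Long side: √(1175 · 1558) = √1830650 ≈ 1353.0 → 1353 mm

957 × 1353 mm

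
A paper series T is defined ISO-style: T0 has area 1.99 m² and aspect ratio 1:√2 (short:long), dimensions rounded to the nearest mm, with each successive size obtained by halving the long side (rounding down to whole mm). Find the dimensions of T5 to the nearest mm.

Let T0's short side be w mm. w · w√2 = 1.99 m² = 1,990,000 mm², so w ≈ 1186.2 mm and w√2 ≈ 1677.6 mm → T0 = 1186 × 1678 mm.
T1: ⌊1678/2⌋ × 1186 = 839 × 1186 mm
T2: ⌊1186/2⌋ × 839 = 593 × 839 mm
T3: ⌊839/2⌋ × 593 = 419 × 593 mm
T4: ⌊593/2⌋ × 419 = 296 × 419 mm
T5: ⌊419/2⌋ × 296 = 209 × 296 mm

209 × 296 mm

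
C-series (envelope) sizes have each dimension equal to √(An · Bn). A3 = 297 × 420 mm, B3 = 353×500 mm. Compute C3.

Short side: √(297 · 353) = √104841 ≈ 323.8 → 324 mm
Long side: √(420 · 500) = √210000 ≈ 458.3 → 458 mm

324 × 458 mm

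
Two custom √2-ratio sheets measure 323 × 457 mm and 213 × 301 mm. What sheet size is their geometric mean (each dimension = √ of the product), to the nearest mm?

262 × 371 mm

Short side: √(323 · 213) = √68799 ≈ 262.3 → 262 mm
Long side: √(457 · 301) = √137557 ≈ 370.9 → 371 mm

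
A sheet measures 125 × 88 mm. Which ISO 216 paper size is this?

B7 (88 × 125 mm)

Aspect ratio 125/88 ≈ 1.420 — close to the ISO √2 ≈ 1.414.
In the B-series (B0 = 1000 × 1414 mm): B7 = 88 × 125 mm.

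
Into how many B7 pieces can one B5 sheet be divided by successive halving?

B5 = 176 × 250 mm; B7 = 88 × 125 mm.
Each halving step doubles the count; 2 steps from B5 to B7.
2^2 = 4.

4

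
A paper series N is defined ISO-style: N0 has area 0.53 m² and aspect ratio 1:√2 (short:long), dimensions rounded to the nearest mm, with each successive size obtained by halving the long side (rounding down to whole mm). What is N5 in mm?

108 × 153 mm

Let N0's short side be w mm. w · w√2 = 0.53 m² = 530,000 mm², so w ≈ 612.2 mm and w√2 ≈ 865.8 mm → N0 = 612 × 866 mm.
N1: ⌊866/2⌋ × 612 = 433 × 612 mm
N2: ⌊612/2⌋ × 433 = 306 × 433 mm
N3: ⌊433/2⌋ × 306 = 216 × 306 mm
N4: ⌊306/2⌋ × 216 = 153 × 216 mm
N5: ⌊216/2⌋ × 153 = 108 × 153 mm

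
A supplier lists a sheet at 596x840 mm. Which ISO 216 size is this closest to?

Aspect ratio 840/596 ≈ 1.409 — close to the ISO √2 ≈ 1.414.
In the A-series (A0 area = 1 m²): A1 = 594 × 841 mm.
Off by 3 mm total — nearest standard size.

A1 (594 × 841 mm)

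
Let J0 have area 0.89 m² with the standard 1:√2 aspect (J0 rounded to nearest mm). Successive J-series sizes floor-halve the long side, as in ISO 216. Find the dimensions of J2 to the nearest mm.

396 × 561 mm

Let J0's short side be w mm. w · w√2 = 0.89 m² = 890,000 mm², so w ≈ 793.3 mm and w√2 ≈ 1121.9 mm → J0 = 793 × 1122 mm.
J1: ⌊1122/2⌋ × 793 = 561 × 793 mm
J2: ⌊793/2⌋ × 561 = 396 × 561 mm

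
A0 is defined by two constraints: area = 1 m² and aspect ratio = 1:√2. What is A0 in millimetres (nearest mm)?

841 × 1189 mm

Let the short side be w mm. Then the long side is w√2 and w · w√2 = 10⁶ mm².
w² = 10⁶/√2, so w = 1000 / 2^(1/4) ≈ 840.9 mm; long side = 1000 · 2^(1/4) ≈ 1189.2 mm.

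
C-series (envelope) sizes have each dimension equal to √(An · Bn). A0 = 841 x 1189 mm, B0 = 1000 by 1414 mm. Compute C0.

Short side: √(841 · 1000) = √841000 ≈ 917.1 → 917 mm
Long side: √(1189 · 1414) = √1681246 ≈ 1296.6 → 1297 mm

917 × 1297 mm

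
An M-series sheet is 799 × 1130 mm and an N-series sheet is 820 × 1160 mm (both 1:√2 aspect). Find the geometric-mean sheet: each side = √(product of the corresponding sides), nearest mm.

Short side: √(799 · 820) = √655180 ≈ 809.4 → 809 mm
Long side: √(1130 · 1160) = √1310800 ≈ 1144.9 → 1145 mm

809 × 1145 mm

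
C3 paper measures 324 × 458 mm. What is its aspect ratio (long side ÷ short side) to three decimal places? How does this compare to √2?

458 / 324 = 1.414
Matches √2 ≈ 1.414 — the ISO 216 defining ratio.

1.414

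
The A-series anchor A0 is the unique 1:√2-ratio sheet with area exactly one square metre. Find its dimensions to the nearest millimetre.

841 × 1189 mm

Let the short side be w mm. Then the long side is w√2 and w · w√2 = 10⁶ mm².
w² = 10⁶/√2, so w = 1000 / 2^(1/4) ≈ 840.9 mm; long side = 1000 · 2^(1/4) ≈ 1189.2 mm.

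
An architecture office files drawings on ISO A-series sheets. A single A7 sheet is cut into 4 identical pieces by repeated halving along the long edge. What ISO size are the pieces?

4 = 2^2, so 2 halving steps.
A7 → A8 → … → A9 after 2 steps.

A9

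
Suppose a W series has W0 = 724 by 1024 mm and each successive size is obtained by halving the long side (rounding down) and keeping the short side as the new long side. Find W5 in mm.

128 × 181 mm

W1: ⌊1024/2⌋ × 724 = 512 × 724 mm
W2: ⌊724/2⌋ × 512 = 362 × 512 mm
W3: ⌊512/2⌋ × 362 = 256 × 362 mm
W4: ⌊362/2⌋ × 256 = 181 × 256 mm
W5: ⌊256/2⌋ × 181 = 128 × 181 mm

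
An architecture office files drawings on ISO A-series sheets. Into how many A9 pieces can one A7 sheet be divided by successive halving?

A7 = 74 × 105 mm; A9 = 37 × 52 mm.
Each halving step doubles the count; 2 steps from A7 to A9.
2^2 = 4.

4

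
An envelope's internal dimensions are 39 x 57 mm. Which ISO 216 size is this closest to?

Aspect ratio 57/39 ≈ 1.462 (ISO target is √2 ≈ 1.414).
In the C-series (envelope sizes, between A and B): C9 = 40 × 57 mm.
Off by 1 mm total — nearest standard size.

C9 (40 × 57 mm)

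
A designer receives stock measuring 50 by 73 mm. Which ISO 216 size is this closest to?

A8 (52 × 74 mm)

Aspect ratio 73/50 ≈ 1.460 (ISO target is √2 ≈ 1.414).
In the A-series (A0 area = 1 m²): A8 = 52 × 74 mm.
Off by 3 mm total — nearest standard size.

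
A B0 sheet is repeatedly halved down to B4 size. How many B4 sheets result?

16

Each ISO step halves the sheet: 1 × B0 → 2 × B1 → 4 × B2 → 8 × B3 → …
From B0 to B4 is 4 halving steps: 2^4 = 16.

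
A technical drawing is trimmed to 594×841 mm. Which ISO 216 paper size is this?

Aspect ratio 841/594 ≈ 1.416 — close to the ISO √2 ≈ 1.414.
In the A-series (A0 area = 1 m²): A1 = 594 × 841 mm.

A1 (594 × 841 mm)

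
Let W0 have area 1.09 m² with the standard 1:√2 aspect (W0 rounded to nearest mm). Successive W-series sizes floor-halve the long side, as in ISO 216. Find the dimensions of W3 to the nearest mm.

Let W0's short side be w mm. w · w√2 = 1.09 m² = 1,090,000 mm², so w ≈ 877.9 mm and w√2 ≈ 1241.6 mm → W0 = 878 × 1242 mm.
W1: ⌊1242/2⌋ × 878 = 621 × 878 mm
W2: ⌊878/2⌋ × 621 = 439 × 621 mm
W3: ⌊621/2⌋ × 439 = 310 × 439 mm

310 × 439 mm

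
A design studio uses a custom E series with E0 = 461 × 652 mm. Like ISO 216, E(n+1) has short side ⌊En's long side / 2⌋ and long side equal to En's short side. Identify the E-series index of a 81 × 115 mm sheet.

E0: 461 × 652 mm
E1: 326 × 461 mm
E2: 230 × 326 mm
E3: 163 × 230 mm
E4: 115 × 163 mm
E5: 81 × 115 mm
E6: 57 × 81 mm
→ matches E5.

E5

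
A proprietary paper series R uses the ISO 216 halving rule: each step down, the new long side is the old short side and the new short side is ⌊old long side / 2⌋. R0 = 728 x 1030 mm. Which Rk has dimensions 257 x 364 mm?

R3

R0: 728 × 1030 mm
R1: 515 × 728 mm
R2: 364 × 515 mm
R3: 257 × 364 mm
R4: 182 × 257 mm
→ matches R3.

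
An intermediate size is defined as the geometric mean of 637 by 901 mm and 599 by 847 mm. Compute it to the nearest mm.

Short side: √(637 · 599) = √381563 ≈ 617.7 → 618 mm
Long side: √(901 · 847) = √763147 ≈ 873.6 → 874 mm

618 × 874 mm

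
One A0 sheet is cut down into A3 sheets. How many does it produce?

Each ISO step halves the sheet: 1 × A0 → 2 × A1 → 4 × A2 → 8 × A3
From A0 to A3 is 3 halving steps: 2^3 = 8.

8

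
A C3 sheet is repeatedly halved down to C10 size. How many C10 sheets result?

Each ISO step halves the sheet: 1 × C3 → 2 × C4 → 4 × C5 → 8 × C6 → …
From C3 to C10 is 7 halving steps: 2^7 = 128.

128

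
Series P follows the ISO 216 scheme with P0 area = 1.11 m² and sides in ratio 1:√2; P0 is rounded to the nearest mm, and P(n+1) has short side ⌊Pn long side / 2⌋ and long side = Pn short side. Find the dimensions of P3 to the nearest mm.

Let P0's short side be w mm. w · w√2 = 1.11 m² = 1,110,000 mm², so w ≈ 885.9 mm and w√2 ≈ 1252.9 mm → P0 = 886 × 1253 mm.
P1: ⌊1253/2⌋ × 886 = 626 × 886 mm
P2: ⌊886/2⌋ × 626 = 443 × 626 mm
P3: ⌊626/2⌋ × 443 = 313 × 443 mm

313 × 443 mm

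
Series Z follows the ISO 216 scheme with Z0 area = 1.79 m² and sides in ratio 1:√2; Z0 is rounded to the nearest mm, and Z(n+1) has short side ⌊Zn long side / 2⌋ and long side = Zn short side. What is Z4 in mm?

281 × 397 mm

Let Z0's short side be w mm. w · w√2 = 1.79 m² = 1,790,000 mm², so w ≈ 1125.0 mm and w√2 ≈ 1591.1 mm → Z0 = 1125 × 1591 mm.
Z1: ⌊1591/2⌋ × 1125 = 795 × 1125 mm
Z2: ⌊1125/2⌋ × 795 = 562 × 795 mm
Z3: ⌊795/2⌋ × 562 = 397 × 562 mm
Z4: ⌊562/2⌋ × 397 = 281 × 397 mm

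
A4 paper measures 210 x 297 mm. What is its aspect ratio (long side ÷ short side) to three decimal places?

297 / 210 = 1.414
Matches √2 ≈ 1.414 — the ISO 216 defining ratio.

1.414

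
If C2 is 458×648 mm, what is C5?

162 × 229 mm

C3: ⌊648/2⌋ × 458 = 324 × 458 mm
C4: ⌊458/2⌋ × 324 = 229 × 324 mm
C5: ⌊324/2⌋ × 229 = 162 × 229 mm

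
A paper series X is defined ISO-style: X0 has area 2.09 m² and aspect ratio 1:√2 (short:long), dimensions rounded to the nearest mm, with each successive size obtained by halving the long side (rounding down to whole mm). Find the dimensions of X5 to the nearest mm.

Let X0's short side be w mm. w · w√2 = 2.09 m² = 2,090,000 mm², so w ≈ 1215.7 mm and w√2 ≈ 1719.2 mm → X0 = 1216 × 1719 mm.
X1: ⌊1719/2⌋ × 1216 = 859 × 1216 mm
X2: ⌊1216/2⌋ × 859 = 608 × 859 mm
X3: ⌊859/2⌋ × 608 = 429 × 608 mm
X4: ⌊608/2⌋ × 429 = 304 × 429 mm
X5: ⌊429/2⌋ × 304 = 214 × 304 mm

214 × 304 mm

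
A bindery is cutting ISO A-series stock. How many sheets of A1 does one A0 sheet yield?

Each ISO step halves the sheet: 1 × A0 → 2 × A1
From A0 to A1 is 1 halving step: 2^1 = 2.

2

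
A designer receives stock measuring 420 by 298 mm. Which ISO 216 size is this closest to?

A3 (297 × 420 mm)

Aspect ratio 420/298 ≈ 1.409 — close to the ISO √2 ≈ 1.414.
In the A-series (A0 area = 1 m²): A3 = 297 × 420 mm.
Off by 1 mm total — nearest standard size.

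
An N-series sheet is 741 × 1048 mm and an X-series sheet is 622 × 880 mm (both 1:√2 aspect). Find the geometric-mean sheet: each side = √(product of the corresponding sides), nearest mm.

Short side: √(741 · 622) = √460902 ≈ 678.9 → 679 mm
Long side: √(1048 · 880) = √922240 ≈ 960.3 → 960 mm

679 × 960 mm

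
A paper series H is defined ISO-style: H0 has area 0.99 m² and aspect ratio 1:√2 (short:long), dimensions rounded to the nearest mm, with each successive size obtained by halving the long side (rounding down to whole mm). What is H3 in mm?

Let H0's short side be w mm. w · w√2 = 0.99 m² = 990,000 mm², so w ≈ 836.7 mm and w√2 ≈ 1183.2 mm → H0 = 837 × 1183 mm.
H1: ⌊1183/2⌋ × 837 = 591 × 837 mm
H2: ⌊837/2⌋ × 591 = 418 × 591 mm
H3: ⌊591/2⌋ × 418 = 295 × 418 mm

295 × 418 mm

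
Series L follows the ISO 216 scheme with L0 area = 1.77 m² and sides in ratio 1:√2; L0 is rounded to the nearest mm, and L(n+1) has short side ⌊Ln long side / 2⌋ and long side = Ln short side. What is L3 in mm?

Let L0's short side be w mm. w · w√2 = 1.77 m² = 1,770,000 mm², so w ≈ 1118.7 mm and w√2 ≈ 1582.1 mm → L0 = 1119 × 1582 mm.
L1: ⌊1582/2⌋ × 1119 = 791 × 1119 mm
L2: ⌊1119/2⌋ × 791 = 559 × 791 mm
L3: ⌊791/2⌋ × 559 = 395 × 559 mm

395 × 559 mm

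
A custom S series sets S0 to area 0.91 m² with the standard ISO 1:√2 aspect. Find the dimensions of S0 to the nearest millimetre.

Let the short side be w mm. Then w · w√2 = 0.91 m² = 910,000 mm².
w² = 910,000/√2, so w ≈ 802.2 mm; long side = w√2 ≈ 1134.4 mm.

802 × 1134 mm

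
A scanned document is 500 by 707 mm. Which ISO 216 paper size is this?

B2 (500 × 707 mm)

Aspect ratio 707/500 ≈ 1.414 — close to the ISO √2 ≈ 1.414.
In the B-series (B0 = 1000 × 1414 mm): B2 = 500 × 707 mm.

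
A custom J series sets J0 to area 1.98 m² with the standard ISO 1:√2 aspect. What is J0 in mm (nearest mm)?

Let the short side be w mm. Then w · w√2 = 1.98 m² = 1,980,000 mm².
w² = 1,980,000/√2, so w ≈ 1183.2 mm; long side = w√2 ≈ 1673.4 mm.

1183 × 1673 mm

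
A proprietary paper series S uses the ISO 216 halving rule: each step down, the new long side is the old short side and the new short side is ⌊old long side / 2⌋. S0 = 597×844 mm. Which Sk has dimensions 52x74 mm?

S7

S0: 597 × 844 mm
S1: 422 × 597 mm
S2: 298 × 422 mm
S3: 211 × 298 mm
S4: 149 × 211 mm
S5: 105 × 149 mm
S6: 74 × 105 mm
S7: 52 × 74 mm
S8: 37 × 52 mm
→ matches S7.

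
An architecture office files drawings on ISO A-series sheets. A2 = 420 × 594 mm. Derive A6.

A3: ⌊594/2⌋ × 420 = 297 × 420 mm
A4: ⌊420/2⌋ × 297 = 210 × 297 mm
A5: ⌊297/2⌋ × 210 = 148 × 210 mm
A6: ⌊210/2⌋ × 148 = 105 × 148 mm

105 × 148 mm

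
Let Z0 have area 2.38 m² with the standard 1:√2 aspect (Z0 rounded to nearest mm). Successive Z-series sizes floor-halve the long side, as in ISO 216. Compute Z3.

Let Z0's short side be w mm. w · w√2 = 2.38 m² = 2,380,000 mm², so w ≈ 1297.3 mm and w√2 ≈ 1834.6 mm → Z0 = 1297 × 1835 mm.
Z1: ⌊1835/2⌋ × 1297 = 917 × 1297 mm
Z2: ⌊1297/2⌋ × 917 = 648 × 917 mm
Z3: ⌊917/2⌋ × 648 = 458 × 648 mm

458 × 648 mm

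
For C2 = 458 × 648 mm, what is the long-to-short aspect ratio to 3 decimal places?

1.415

648 / 458 = 1.415
Matches √2 ≈ 1.414 — the ISO 216 defining ratio.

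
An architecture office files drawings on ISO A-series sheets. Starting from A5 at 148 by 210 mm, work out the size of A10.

A6: ⌊210/2⌋ × 148 = 105 × 148 mm
A7: ⌊148/2⌋ × 105 = 74 × 105 mm
A8: ⌊105/2⌋ × 74 = 52 × 74 mm
A9: ⌊74/2⌋ × 52 = 37 × 52 mm
A10: ⌊52/2⌋ × 37 = 26 × 37 mm

26 × 37 mm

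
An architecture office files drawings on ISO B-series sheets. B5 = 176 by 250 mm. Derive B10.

31 × 44 mm

B6: ⌊250/2⌋ × 176 = 125 × 176 mm
B7: ⌊176/2⌋ × 125 = 88 × 125 mm
B8: ⌊125/2⌋ × 88 = 62 × 88 mm
B9: ⌊88/2⌋ × 62 = 44 × 62 mm
B10: ⌊62/2⌋ × 44 = 31 × 44 mm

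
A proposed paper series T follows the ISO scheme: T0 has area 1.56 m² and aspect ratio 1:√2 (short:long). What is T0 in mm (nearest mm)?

Let the short side be w mm. Then w · w√2 = 1.56 m² = 1,560,000 mm².
w² = 1,560,000/√2, so w ≈ 1050.3 mm; long side = w√2 ≈ 1485.3 mm.

1050 × 1485 mm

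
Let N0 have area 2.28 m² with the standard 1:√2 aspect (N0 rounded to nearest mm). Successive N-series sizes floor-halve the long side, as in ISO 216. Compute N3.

449 × 635 mm

Let N0's short side be w mm. w · w√2 = 2.28 m² = 2,280,000 mm², so w ≈ 1269.7 mm and w√2 ≈ 1795.7 mm → N0 = 1270 × 1796 mm.
N1: ⌊1796/2⌋ × 1270 = 898 × 1270 mm
N2: ⌊1270/2⌋ × 898 = 635 × 898 mm
N3: ⌊898/2⌋ × 635 = 449 × 635 mm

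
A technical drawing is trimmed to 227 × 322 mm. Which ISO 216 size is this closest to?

C4 (229 × 324 mm)

Aspect ratio 322/227 ≈ 1.419 — close to the ISO √2 ≈ 1.414.
In the C-series (envelope sizes, between A and B): C4 = 229 × 324 mm.
Off by 4 mm total — nearest standard size.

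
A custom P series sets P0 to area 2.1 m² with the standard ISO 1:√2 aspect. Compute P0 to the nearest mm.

1219 × 1723 mm

Let the short side be w mm. Then w · w√2 = 2.1 m² = 2,100,000 mm².
w² = 2,100,000/√2, so w ≈ 1218.6 mm; long side = w√2 ≈ 1723.3 mm.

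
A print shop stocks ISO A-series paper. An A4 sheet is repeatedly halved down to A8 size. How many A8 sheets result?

Each ISO step halves the sheet: 1 × A4 → 2 × A5 → 4 × A6 → 8 × A7 → …
From A4 to A8 is 4 halving steps: 2^4 = 16.

16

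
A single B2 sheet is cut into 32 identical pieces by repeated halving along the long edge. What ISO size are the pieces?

32 = 2^5, so 5 halving steps.
B2 → B3 → … → B7 after 5 steps.

B7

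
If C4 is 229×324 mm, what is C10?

28 × 40 mm

C5: ⌊324/2⌋ × 229 = 162 × 229 mm
C6: ⌊229/2⌋ × 162 = 114 × 162 mm
C7: ⌊162/2⌋ × 114 = 81 × 114 mm
C8: ⌊114/2⌋ × 81 = 57 × 81 mm
C9: ⌊81/2⌋ × 57 = 40 × 57 mm
C10: ⌊57/2⌋ × 40 = 28 × 40 mm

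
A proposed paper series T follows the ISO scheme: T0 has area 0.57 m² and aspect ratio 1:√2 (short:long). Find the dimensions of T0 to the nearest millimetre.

Let the short side be w mm. Then w · w√2 = 0.57 m² = 570,000 mm².
w² = 570,000/√2, so w ≈ 634.9 mm; long side = w√2 ≈ 897.8 mm.

635 × 898 mm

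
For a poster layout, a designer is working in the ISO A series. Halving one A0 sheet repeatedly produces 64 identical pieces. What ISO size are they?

64 = 2^6, so 6 halving steps.
A0 → A1 → … → A6 after 6 steps.

A6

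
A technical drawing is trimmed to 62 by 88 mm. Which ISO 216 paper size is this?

B8 (62 × 88 mm)

Aspect ratio 88/62 ≈ 1.419 — close to the ISO √2 ≈ 1.414.
In the B-series (B0 = 1000 × 1414 mm): B8 = 62 × 88 mm.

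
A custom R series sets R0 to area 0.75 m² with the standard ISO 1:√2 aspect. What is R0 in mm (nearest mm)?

728 × 1030 mm

Let the short side be w mm. Then w · w√2 = 0.75 m² = 750,000 mm².
w² = 750,000/√2, so w ≈ 728.2 mm; long side = w√2 ≈ 1029.9 mm.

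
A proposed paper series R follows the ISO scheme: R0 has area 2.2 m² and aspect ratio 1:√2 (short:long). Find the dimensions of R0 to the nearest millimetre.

1247 × 1764 mm

Let the short side be w mm. Then w · w√2 = 2.2 m² = 2,200,000 mm².
w² = 2,200,000/√2, so w ≈ 1247.3 mm; long side = w√2 ≈ 1763.9 mm.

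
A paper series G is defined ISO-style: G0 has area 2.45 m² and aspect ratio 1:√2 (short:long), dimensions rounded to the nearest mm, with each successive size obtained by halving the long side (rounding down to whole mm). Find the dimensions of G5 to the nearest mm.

Let G0's short side be w mm. w · w√2 = 2.45 m² = 2,450,000 mm², so w ≈ 1316.2 mm and w√2 ≈ 1861.4 mm → G0 = 1316 × 1861 mm.
G1: ⌊1861/2⌋ × 1316 = 930 × 1316 mm
G2: ⌊1316/2⌋ × 930 = 658 × 930 mm
G3: ⌊930/2⌋ × 658 = 465 × 658 mm
G4: ⌊658/2⌋ × 465 = 329 × 465 mm
G5: ⌊465/2⌋ × 329 = 232 × 329 mm

232 × 329 mm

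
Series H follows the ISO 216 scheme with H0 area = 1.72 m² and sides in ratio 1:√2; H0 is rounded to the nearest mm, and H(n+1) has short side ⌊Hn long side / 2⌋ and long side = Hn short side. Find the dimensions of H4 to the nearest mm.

Let H0's short side be w mm. w · w√2 = 1.72 m² = 1,720,000 mm², so w ≈ 1102.8 mm and w√2 ≈ 1559.6 mm → H0 = 1103 × 1560 mm.
H1: ⌊1560/2⌋ × 1103 = 780 × 1103 mm
H2: ⌊1103/2⌋ × 780 = 551 × 780 mm
H3: ⌊780/2⌋ × 551 = 390 × 551 mm
H4: ⌊551/2⌋ × 390 = 275 × 390 mm

275 × 390 mm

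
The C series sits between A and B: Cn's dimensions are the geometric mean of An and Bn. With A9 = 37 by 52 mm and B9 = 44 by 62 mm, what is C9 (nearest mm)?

40 × 57 mm

Short side: √(37 · 44) = √1628 ≈ 40.3 → 40 mm
Long side: √(52 · 62) = √3224 ≈ 56.8 → 57 mm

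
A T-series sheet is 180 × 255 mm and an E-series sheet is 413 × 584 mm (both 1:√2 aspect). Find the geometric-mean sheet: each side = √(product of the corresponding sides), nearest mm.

273 × 386 mm

Short side: √(180 · 413) = √74340 ≈ 272.7 → 273 mm
Long side: √(255 · 584) = √148920 ≈ 385.9 → 386 mm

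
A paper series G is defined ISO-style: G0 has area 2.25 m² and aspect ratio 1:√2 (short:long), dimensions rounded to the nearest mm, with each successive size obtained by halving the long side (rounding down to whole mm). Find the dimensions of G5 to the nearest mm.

223 × 315 mm

Let G0's short side be w mm. w · w√2 = 2.25 m² = 2,250,000 mm², so w ≈ 1261.3 mm and w√2 ≈ 1783.8 mm → G0 = 1261 × 1784 mm.
G1: ⌊1784/2⌋ × 1261 = 892 × 1261 mm
G2: ⌊1261/2⌋ × 892 = 630 × 892 mm
G3: ⌊892/2⌋ × 630 = 446 × 630 mm
G4: ⌊630/2⌋ × 446 = 315 × 446 mm
G5: ⌊446/2⌋ × 315 = 223 × 315 mm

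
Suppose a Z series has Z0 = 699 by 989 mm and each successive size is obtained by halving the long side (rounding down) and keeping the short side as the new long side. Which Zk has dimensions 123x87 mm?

Z6

Z0: 699 × 989 mm
Z1: 494 × 699 mm
Z2: 349 × 494 mm
Z3: 247 × 349 mm
Z4: 174 × 247 mm
Z5: 123 × 174 mm
Z6: 87 × 123 mm
Z7: 61 × 87 mm
→ matches Z6.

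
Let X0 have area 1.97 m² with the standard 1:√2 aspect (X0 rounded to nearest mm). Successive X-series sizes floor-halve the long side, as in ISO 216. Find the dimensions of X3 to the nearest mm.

Let X0's short side be w mm. w · w√2 = 1.97 m² = 1,970,000 mm², so w ≈ 1180.3 mm and w√2 ≈ 1669.1 mm → X0 = 1180 × 1669 mm.
X1: ⌊1669/2⌋ × 1180 = 834 × 1180 mm
X2: ⌊1180/2⌋ × 834 = 590 × 834 mm
X3: ⌊834/2⌋ × 590 = 417 × 590 mm

417 × 590 mm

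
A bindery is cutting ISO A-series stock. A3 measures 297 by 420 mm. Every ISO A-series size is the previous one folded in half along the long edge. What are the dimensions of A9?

A4: ⌊420/2⌋ × 297 = 210 × 297 mm
A5: ⌊297/2⌋ × 210 = 148 × 210 mm
A6: ⌊210/2⌋ × 148 = 105 × 148 mm
A7: ⌊148/2⌋ × 105 = 74 × 105 mm
A8: ⌊105/2⌋ × 74 = 52 × 74 mm
A9: ⌊74/2⌋ × 52 = 37 × 52 mm

37 × 52 mm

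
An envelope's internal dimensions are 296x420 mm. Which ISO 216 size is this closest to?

A3 (297 × 420 mm)

Aspect ratio 420/296 ≈ 1.419 — close to the ISO √2 ≈ 1.414.
In the A-series (A0 area = 1 m²): A3 = 297 × 420 mm.
Off by 1 mm total — nearest standard size.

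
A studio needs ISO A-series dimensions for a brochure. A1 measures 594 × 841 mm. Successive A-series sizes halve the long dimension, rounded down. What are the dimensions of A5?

148 × 210 mm

A2: ⌊841/2⌋ × 594 = 420 × 594 mm
A3: ⌊594/2⌋ × 420 = 297 × 420 mm
A4: ⌊420/2⌋ × 297 = 210 × 297 mm
A5: ⌊297/2⌋ × 210 = 148 × 210 mm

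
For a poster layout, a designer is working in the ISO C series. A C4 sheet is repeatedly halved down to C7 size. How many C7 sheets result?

8

Each ISO step halves the sheet: 1 × C4 → 2 × C5 → 4 × C6 → 8 × C7
From C4 to C7 is 3 halving steps: 2^3 = 8.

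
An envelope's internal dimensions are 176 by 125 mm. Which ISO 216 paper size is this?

B6 (125 × 176 mm)

Aspect ratio 176/125 ≈ 1.408 — close to the ISO √2 ≈ 1.414.
In the B-series (B0 = 1000 × 1414 mm): B6 = 125 × 176 mm.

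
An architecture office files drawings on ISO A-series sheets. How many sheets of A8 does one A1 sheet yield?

Each ISO step halves the sheet: 1 × A1 → 2 × A2 → 4 × A3 → 8 × A4 → …
From A1 to A8 is 7 halving steps: 2^7 = 128.

128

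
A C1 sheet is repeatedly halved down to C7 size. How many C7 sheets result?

C1 = 648 × 917 mm; C7 = 81 × 114 mm.
Each halving step doubles the count; 6 steps from C1 to C7.
2^6 = 64.

64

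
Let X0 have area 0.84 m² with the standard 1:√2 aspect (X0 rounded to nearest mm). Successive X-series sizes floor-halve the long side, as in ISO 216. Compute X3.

272 × 385 mm

Let X0's short side be w mm. w · w√2 = 0.84 m² = 840,000 mm², so w ≈ 770.7 mm and w√2 ≈ 1089.9 mm → X0 = 771 × 1090 mm.
X1: ⌊1090/2⌋ × 771 = 545 × 771 mm
X2: ⌊771/2⌋ × 545 = 385 × 545 mm
X3: ⌊545/2⌋ × 385 = 272 × 385 mm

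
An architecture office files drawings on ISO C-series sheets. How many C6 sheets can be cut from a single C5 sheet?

2

Each ISO step halves the sheet: 1 × C5 → 2 × C6
From C5 to C6 is 1 halving step: 2^1 = 2.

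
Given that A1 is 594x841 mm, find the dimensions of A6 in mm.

105 × 148 mm

A2: ⌊841/2⌋ × 594 = 420 × 594 mm
A3: ⌊594/2⌋ × 420 = 297 × 420 mm
A4: ⌊420/2⌋ × 297 = 210 × 297 mm
A5: ⌊297/2⌋ × 210 = 148 × 210 mm
A6: ⌊210/2⌋ × 148 = 105 × 148 mm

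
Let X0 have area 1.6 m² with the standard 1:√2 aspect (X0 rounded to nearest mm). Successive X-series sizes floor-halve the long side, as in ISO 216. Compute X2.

Let X0's short side be w mm. w · w√2 = 1.6 m² = 1,600,000 mm², so w ≈ 1063.7 mm and w√2 ≈ 1504.2 mm → X0 = 1064 × 1504 mm.
X1: ⌊1504/2⌋ × 1064 = 752 × 1064 mm
X2: ⌊1064/2⌋ × 752 = 532 × 752 mm

532 × 752 mm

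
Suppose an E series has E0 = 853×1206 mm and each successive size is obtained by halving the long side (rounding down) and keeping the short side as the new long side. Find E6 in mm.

106 × 150 mm

E1: ⌊1206/2⌋ × 853 = 603 × 853 mm
E2: ⌊853/2⌋ × 603 = 426 × 603 mm
E3: ⌊603/2⌋ × 426 = 301 × 426 mm
E4: ⌊426/2⌋ × 301 = 213 × 301 mm
E5: ⌊301/2⌋ × 213 = 150 × 213 mm
E6: ⌊213/2⌋ × 150 = 106 × 150 mm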